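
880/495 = 16/9 = 1.78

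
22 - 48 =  - 26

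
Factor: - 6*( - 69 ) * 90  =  2^2*3^4 * 5^1 * 23^1  =  37260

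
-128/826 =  -64/413 = - 0.15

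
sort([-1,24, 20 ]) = [  -  1, 20, 24 ] 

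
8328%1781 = 1204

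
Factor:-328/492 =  - 2^1*3^(  -  1) = -2/3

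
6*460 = 2760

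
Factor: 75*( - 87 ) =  - 6525 = -3^2*5^2*29^1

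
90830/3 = 90830/3 = 30276.67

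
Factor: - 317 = - 317^1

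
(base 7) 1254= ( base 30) g0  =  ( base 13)2ac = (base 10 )480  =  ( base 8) 740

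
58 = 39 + 19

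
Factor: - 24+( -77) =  - 101^1 = -101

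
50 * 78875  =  3943750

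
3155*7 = 22085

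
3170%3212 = 3170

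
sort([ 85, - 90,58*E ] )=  [-90,85,  58*E ]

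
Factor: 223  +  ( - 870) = -647^1 = - 647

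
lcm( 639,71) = 639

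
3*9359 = 28077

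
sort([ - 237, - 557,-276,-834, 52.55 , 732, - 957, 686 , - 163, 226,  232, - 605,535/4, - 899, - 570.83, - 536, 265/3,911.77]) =[  -  957, - 899, - 834,-605, - 570.83 ,-557  , -536, - 276,-237,  -  163,52.55, 265/3,535/4, 226,232,  686 , 732,911.77]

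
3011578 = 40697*74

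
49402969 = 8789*5621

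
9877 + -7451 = 2426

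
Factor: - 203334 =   -  2^1 * 3^1*  33889^1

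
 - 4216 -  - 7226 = 3010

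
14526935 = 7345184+7181751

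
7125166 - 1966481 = 5158685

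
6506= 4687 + 1819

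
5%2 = 1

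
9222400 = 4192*2200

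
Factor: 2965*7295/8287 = 21629675/8287=5^2* 593^1*1459^1*8287^(-1)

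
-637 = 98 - 735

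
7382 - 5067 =2315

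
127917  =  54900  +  73017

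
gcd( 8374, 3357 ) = 1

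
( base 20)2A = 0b110010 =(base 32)1i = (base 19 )2C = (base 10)50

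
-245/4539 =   -  245/4539 = - 0.05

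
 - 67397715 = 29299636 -96697351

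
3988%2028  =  1960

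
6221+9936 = 16157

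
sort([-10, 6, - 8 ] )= [ - 10, - 8,6]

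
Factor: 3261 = 3^1*1087^1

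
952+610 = 1562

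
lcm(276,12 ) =276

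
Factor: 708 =2^2 *3^1*59^1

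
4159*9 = 37431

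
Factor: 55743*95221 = 5307904203 = 3^1 * 7^1*17^1*61^1 * 223^1*1093^1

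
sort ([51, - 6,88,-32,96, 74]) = [-32, - 6,  51,  74, 88, 96] 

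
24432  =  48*509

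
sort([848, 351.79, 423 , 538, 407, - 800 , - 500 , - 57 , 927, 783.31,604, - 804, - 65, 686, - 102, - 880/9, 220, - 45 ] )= [ - 804 , - 800,-500, - 102,-880/9, - 65, - 57, -45, 220,351.79,  407 , 423,538,604, 686, 783.31,848,927] 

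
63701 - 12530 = 51171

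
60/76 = 15/19 = 0.79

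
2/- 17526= - 1/8763= - 0.00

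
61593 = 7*8799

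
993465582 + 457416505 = 1450882087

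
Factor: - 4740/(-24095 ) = 12/61 = 2^2*3^1 * 61^( - 1 )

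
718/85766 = 359/42883 = 0.01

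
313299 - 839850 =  - 526551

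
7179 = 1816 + 5363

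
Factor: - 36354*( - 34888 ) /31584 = 3774757/94 = 2^ (-1 )*7^1*47^( - 1)*73^1*83^1*89^1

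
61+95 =156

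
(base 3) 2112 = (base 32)24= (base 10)68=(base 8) 104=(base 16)44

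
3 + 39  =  42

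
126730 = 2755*46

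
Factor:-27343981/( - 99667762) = 2^( - 1 )*7^1* 647^(-1)*77023^(- 1 )*3906283^1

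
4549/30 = 4549/30 = 151.63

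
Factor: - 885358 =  - 2^1 * 149^1 * 2971^1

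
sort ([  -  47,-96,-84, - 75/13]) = [ - 96, - 84, - 47, - 75/13 ] 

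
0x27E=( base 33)JB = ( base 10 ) 638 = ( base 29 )M0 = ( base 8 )1176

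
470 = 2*235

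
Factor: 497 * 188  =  2^2*7^1*47^1*71^1= 93436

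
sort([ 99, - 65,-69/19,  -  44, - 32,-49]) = [-65,-49, - 44, - 32 ,-69/19, 99]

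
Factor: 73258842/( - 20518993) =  - 2^1 * 3^1*11^(- 1)*19^( - 1 ) * 31^( - 1 )*43^1*3167^( - 1 )*283949^1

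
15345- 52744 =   -  37399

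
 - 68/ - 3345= 68/3345 = 0.02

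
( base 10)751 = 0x2EF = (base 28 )qn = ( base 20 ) 1HB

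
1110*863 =957930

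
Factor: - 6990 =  - 2^1*3^1*5^1*233^1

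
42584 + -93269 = - 50685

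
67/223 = 67/223 = 0.30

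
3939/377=10 + 13/29 = 10.45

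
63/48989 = 63/48989  =  0.00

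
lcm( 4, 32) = 32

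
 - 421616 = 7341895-7763511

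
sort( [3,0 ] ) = [ 0,3]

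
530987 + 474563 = 1005550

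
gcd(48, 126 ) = 6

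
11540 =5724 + 5816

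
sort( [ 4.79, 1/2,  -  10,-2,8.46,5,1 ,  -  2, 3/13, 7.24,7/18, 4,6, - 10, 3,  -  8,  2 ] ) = [ - 10, - 10,-8, - 2, - 2, 3/13, 7/18 , 1/2, 1, 2, 3,4,4.79, 5, 6, 7.24, 8.46 ] 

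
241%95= 51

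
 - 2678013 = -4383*611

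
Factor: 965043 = 3^2*107227^1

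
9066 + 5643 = 14709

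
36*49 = 1764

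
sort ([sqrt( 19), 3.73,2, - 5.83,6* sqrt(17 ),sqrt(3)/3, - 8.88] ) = [ - 8.88,- 5.83,sqrt( 3)/3,2,3.73,sqrt ( 19 ),6*sqrt( 17 )] 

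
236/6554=118/3277 = 0.04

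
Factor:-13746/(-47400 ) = 2^(  -  2 )*5^(-2 )* 29^1 = 29/100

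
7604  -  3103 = 4501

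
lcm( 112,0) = 0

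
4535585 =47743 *95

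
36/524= 9/131 = 0.07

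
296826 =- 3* ( - 98942) 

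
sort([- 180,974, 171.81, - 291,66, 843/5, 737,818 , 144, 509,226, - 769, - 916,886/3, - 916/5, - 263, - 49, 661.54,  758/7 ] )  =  [ - 916,-769 , - 291, - 263, - 916/5, - 180, - 49 , 66,  758/7, 144, 843/5, 171.81, 226,886/3 , 509, 661.54, 737 , 818, 974]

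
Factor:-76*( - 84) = 2^4*3^1*7^1*19^1 = 6384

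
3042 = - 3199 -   -  6241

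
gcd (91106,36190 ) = 2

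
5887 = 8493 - 2606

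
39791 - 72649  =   - 32858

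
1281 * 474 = 607194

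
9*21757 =195813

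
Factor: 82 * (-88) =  - 7216 = - 2^4*11^1*41^1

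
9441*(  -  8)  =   - 75528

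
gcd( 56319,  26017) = 1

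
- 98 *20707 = -2029286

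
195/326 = 195/326  =  0.60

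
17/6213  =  17/6213= 0.00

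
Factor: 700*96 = 2^7*3^1 * 5^2*7^1  =  67200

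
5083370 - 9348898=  -4265528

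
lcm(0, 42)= 0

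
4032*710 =2862720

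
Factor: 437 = 19^1*23^1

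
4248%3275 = 973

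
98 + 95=193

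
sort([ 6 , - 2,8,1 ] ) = [ - 2 , 1,6,8]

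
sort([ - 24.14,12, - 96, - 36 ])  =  [ - 96, - 36, - 24.14 , 12 ] 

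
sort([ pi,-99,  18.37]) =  [ - 99, pi, 18.37]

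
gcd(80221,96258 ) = 1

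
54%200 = 54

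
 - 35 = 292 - 327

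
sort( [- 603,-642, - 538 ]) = [ - 642,-603, - 538]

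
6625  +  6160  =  12785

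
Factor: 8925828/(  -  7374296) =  - 2231457/1843574 = - 2^( - 1 )*3^1*743819^1*921787^( - 1 )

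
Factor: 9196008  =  2^3*3^1*107^1*3581^1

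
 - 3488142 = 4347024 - 7835166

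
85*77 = 6545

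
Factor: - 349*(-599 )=209051 = 349^1 * 599^1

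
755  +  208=963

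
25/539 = 25/539  =  0.05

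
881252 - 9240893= -8359641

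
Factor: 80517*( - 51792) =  - 4170136464 = - 2^4*3^2 * 13^1 * 83^1 * 26839^1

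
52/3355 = 52/3355 = 0.02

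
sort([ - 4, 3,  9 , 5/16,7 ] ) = [ - 4, 5/16,3 , 7,9 ] 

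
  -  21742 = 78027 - 99769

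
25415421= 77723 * 327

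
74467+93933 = 168400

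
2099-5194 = -3095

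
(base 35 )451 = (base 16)13D4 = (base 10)5076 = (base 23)9DG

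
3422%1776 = 1646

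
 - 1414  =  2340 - 3754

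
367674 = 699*526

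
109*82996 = 9046564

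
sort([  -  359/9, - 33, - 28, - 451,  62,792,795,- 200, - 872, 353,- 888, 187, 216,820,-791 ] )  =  [ - 888, - 872, - 791,  -  451, - 200, - 359/9  ,-33, - 28 , 62,187, 216, 353, 792, 795,820 ] 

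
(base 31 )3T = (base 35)3H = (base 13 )95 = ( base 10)122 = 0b1111010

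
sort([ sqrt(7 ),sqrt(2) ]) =[sqrt(2),sqrt(7)]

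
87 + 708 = 795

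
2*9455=18910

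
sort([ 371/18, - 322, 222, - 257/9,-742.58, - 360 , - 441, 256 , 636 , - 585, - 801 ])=[ - 801, - 742.58,-585,-441,- 360, - 322, - 257/9, 371/18, 222,  256, 636]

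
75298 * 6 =451788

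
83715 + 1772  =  85487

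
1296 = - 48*( - 27 ) 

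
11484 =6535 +4949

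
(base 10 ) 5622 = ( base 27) 7j6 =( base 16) 15f6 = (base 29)6JP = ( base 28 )74m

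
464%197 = 70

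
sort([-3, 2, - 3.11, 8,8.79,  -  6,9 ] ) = [ - 6, - 3.11 , - 3 , 2,  8, 8.79, 9 ] 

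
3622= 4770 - 1148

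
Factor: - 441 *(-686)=302526 = 2^1*3^2 * 7^5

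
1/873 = 1/873 = 0.00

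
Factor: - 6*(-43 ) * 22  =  2^2*3^1*11^1 * 43^1 = 5676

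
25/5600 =1/224=   0.00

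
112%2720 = 112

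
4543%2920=1623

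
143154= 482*297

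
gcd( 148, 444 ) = 148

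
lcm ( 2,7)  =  14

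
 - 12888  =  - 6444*2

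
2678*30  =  80340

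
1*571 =571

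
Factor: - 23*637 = - 14651 = - 7^2*13^1*23^1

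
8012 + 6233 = 14245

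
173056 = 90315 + 82741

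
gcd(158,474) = 158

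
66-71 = - 5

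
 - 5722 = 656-6378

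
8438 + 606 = 9044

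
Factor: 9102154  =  2^1*43^1*109^1*971^1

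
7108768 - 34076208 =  - 26967440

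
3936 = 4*984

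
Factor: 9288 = 2^3*3^3 * 43^1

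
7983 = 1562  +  6421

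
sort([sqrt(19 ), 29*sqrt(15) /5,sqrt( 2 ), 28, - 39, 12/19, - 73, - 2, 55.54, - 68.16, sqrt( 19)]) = [ - 73,-68.16, - 39, - 2, 12/19, sqrt(2), sqrt ( 19 ),  sqrt( 19 ), 29*sqrt ( 15 )/5, 28,  55.54] 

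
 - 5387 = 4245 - 9632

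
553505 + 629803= 1183308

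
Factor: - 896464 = - 2^4*43^1 * 1303^1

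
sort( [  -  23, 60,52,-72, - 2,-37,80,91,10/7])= [-72,  -  37, - 23, - 2,10/7,52,60,80,91 ]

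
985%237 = 37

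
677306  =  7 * 96758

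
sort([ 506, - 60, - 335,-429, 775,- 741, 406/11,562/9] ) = [ - 741, - 429, - 335, - 60,406/11,562/9 , 506,775 ] 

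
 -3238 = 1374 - 4612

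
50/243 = 50/243 = 0.21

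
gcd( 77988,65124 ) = 804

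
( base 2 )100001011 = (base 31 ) 8J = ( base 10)267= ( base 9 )326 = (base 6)1123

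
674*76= 51224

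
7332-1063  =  6269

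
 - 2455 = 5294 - 7749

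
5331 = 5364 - 33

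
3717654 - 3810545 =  - 92891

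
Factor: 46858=2^1*7^1*3347^1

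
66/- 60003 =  - 1+19979/20001 = - 0.00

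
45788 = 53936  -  8148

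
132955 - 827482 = -694527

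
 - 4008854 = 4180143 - 8188997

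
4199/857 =4199/857 = 4.90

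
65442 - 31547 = 33895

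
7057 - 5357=1700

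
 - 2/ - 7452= 1/3726= 0.00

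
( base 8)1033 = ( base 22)12B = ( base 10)539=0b1000011011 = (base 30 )ht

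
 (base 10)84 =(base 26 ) 36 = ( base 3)10010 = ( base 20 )44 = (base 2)1010100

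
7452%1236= 36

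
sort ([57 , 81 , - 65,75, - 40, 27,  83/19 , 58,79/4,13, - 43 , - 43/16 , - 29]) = [ - 65, - 43,  -  40 , - 29,- 43/16,  83/19, 13,79/4, 27,57,58, 75,81]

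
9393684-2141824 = 7251860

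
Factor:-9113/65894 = - 13/94 = - 2^(  -  1 )*13^1*47^(-1 ) 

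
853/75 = 853/75= 11.37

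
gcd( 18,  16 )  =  2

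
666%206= 48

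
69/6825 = 23/2275  =  0.01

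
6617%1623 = 125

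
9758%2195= 978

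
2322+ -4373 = - 2051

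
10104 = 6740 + 3364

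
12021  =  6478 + 5543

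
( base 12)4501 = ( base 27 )acj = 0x1DD1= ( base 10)7633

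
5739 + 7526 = 13265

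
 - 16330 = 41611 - 57941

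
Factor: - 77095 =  - 5^1*17^1*907^1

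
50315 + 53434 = 103749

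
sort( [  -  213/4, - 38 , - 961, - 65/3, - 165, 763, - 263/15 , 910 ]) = [-961, - 165, - 213/4,-38,-65/3, - 263/15, 763 , 910] 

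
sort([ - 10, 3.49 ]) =[ - 10,3.49]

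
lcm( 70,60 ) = 420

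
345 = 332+13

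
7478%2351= 425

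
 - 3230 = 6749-9979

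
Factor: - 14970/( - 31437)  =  10/21 = 2^1*3^( - 1 )*5^1*7^( - 1 ) 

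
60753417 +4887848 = 65641265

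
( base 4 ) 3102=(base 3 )21210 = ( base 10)210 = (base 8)322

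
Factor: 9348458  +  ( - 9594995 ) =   -  246537 = - 3^3*23^1 * 397^1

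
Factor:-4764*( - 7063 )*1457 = 2^2*3^1*7^1*31^1*47^1*397^1*1009^1 = 49025328324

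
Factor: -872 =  - 2^3*109^1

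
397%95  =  17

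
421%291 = 130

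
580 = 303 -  - 277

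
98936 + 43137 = 142073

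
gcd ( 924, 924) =924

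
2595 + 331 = 2926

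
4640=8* 580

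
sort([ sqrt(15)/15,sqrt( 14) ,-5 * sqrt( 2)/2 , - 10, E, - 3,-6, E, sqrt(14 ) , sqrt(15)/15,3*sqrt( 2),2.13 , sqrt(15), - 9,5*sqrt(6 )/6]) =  [ - 10,-9, - 6,  -  5*sqrt (2) /2,-3, sqrt(15 )/15,sqrt(15 )/15 , 5*sqrt ( 6 )/6, 2.13,E , E, sqrt(14), sqrt( 14) , sqrt (15),3*sqrt(2) ] 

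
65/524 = 65/524 = 0.12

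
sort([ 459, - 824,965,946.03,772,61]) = [ - 824,  61,  459  ,  772,  946.03,  965 ]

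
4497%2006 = 485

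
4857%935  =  182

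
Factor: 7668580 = 2^2*5^1 *383429^1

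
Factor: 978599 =978599^1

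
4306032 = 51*84432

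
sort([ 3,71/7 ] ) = [3, 71/7 ] 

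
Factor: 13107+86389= 99496 = 2^3*12437^1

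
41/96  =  41/96 = 0.43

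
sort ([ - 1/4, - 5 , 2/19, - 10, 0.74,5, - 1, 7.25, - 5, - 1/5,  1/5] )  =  [ - 10, - 5,-5,-1,- 1/4, - 1/5,2/19,  1/5,0.74,5, 7.25]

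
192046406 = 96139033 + 95907373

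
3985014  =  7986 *499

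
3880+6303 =10183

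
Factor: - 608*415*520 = - 2^8 * 5^2*13^1*19^1*83^1 = -131206400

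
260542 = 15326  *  17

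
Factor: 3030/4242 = 5^1*7^( - 1 ) = 5/7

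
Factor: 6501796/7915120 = 2^( - 2 )*5^( - 1 )*7^1*98939^ ( - 1)*232207^1 = 1625449/1978780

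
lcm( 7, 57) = 399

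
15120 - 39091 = -23971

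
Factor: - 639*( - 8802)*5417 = 2^1 * 3^5*71^1*163^1*5417^1 = 30467797326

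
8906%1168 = 730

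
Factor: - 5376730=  - 2^1*5^1 * 537673^1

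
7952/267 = 7952/267 = 29.78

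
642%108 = 102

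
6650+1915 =8565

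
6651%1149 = 906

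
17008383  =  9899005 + 7109378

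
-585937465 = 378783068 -964720533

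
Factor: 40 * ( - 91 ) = -2^3*5^1 * 7^1*13^1 = - 3640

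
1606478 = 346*4643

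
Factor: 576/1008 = 4/7=2^2*7^( - 1)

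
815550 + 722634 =1538184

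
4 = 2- - 2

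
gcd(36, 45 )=9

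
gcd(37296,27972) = 9324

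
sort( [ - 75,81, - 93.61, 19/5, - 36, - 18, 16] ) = [ - 93.61, - 75, - 36,-18,19/5, 16,81 ] 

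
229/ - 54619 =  - 229/54619 = - 0.00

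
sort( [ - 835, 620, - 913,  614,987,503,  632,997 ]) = [ - 913, - 835 , 503, 614,620,632,987,997]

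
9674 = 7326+2348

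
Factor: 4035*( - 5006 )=-2^1*3^1*5^1*269^1*2503^1 = -20199210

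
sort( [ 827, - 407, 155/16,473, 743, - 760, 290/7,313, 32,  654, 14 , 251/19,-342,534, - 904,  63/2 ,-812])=[-904,- 812, - 760,-407,-342, 155/16, 251/19,14,63/2 , 32,290/7, 313,473,534,654,743,  827]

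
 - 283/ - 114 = 283/114 = 2.48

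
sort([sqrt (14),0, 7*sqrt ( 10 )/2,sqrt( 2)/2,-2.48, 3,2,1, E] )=[  -  2.48,0,sqrt( 2 ) /2,1, 2 , E, 3, sqrt( 14),7*sqrt(10 ) /2]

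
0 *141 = 0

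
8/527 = 8/527 = 0.02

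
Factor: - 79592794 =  - 2^1*39796397^1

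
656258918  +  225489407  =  881748325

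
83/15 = 5  +  8/15 = 5.53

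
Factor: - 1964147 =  - 101^1*19447^1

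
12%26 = 12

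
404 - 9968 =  - 9564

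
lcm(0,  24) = 0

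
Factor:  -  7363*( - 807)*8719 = 51807783579 = 3^1*37^1*199^1*269^1 * 8719^1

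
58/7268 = 29/3634 = 0.01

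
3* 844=2532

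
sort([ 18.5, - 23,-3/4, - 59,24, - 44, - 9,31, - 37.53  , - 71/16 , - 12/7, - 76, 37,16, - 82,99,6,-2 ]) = [-82,-76 , - 59, - 44 , - 37.53,-23, - 9, - 71/16, - 2, - 12/7,-3/4, 6,16,18.5,24, 31, 37,99]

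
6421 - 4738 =1683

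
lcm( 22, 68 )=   748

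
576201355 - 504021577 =72179778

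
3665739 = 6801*539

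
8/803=8/803 =0.01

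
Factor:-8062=-2^1 * 29^1*139^1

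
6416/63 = 101 + 53/63 = 101.84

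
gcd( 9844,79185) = 1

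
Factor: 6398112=2^5* 3^1*7^1*9521^1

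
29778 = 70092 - 40314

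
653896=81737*8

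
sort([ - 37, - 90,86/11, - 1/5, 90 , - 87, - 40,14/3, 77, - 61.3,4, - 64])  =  [ - 90, - 87,-64, - 61.3,  -  40, - 37, - 1/5, 4, 14/3, 86/11,77,90]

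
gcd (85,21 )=1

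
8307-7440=867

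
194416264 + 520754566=715170830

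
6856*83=569048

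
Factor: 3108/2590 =2^1*3^1*5^( - 1) = 6/5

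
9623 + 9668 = 19291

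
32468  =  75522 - 43054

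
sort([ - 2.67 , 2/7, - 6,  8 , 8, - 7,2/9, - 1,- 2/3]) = [-7, - 6,  -  2.67 , - 1, - 2/3, 2/9, 2/7, 8,8]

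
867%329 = 209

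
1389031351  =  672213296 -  - 716818055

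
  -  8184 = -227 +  - 7957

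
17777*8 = 142216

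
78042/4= 39021/2 = 19510.50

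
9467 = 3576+5891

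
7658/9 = 7658/9 = 850.89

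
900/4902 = 150/817 =0.18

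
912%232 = 216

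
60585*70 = 4240950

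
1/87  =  1/87 = 0.01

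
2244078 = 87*25794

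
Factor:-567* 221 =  - 125307 = - 3^4 *7^1 * 13^1*17^1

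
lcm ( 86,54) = 2322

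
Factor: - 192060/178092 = -3^( - 1)*5^1 * 11^1*17^( - 1)  =  - 55/51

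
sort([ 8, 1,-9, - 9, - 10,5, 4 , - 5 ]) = [ - 10, - 9,- 9, - 5,1,4,  5,8]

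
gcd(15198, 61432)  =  2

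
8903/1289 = 8903/1289 = 6.91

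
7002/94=3501/47  =  74.49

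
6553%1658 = 1579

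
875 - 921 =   -  46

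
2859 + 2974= 5833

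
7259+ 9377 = 16636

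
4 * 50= 200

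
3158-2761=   397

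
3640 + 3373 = 7013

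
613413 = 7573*81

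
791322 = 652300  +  139022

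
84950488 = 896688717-811738229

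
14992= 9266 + 5726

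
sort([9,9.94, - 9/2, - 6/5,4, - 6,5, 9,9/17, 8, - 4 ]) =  [ - 6 , - 9/2, - 4, - 6/5,9/17,4  ,  5,8,9, 9,9.94] 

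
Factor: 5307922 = 2^1*467^1 * 5683^1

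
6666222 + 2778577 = 9444799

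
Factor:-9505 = -5^1*1901^1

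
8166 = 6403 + 1763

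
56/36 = 14/9 =1.56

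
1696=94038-92342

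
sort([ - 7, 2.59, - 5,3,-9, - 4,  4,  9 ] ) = [-9, - 7, - 5,-4, 2.59,3,4,9]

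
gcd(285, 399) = 57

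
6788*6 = 40728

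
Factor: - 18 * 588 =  - 10584= - 2^3*3^3*7^2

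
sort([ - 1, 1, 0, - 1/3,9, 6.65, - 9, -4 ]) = [ - 9,  -  4,-1,-1/3,0,  1,  6.65,9] 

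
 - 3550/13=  - 274 + 12/13= - 273.08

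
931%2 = 1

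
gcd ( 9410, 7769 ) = 1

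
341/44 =7 + 3/4 = 7.75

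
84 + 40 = 124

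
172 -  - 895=1067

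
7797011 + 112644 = 7909655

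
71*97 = 6887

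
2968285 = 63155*47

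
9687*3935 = 38118345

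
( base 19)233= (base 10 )782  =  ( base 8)1416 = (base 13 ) 482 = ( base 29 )qs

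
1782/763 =1782/763 = 2.34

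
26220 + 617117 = 643337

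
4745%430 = 15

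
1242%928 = 314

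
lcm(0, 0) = 0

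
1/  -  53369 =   -  1+53368/53369 = - 0.00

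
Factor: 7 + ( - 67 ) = -2^2*3^1*5^1 =-  60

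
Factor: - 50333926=  -  2^1 * 19^1*1324577^1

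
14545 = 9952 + 4593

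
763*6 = 4578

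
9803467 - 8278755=1524712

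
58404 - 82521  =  -24117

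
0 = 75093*0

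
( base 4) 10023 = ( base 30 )8R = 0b100001011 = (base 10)267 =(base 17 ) FC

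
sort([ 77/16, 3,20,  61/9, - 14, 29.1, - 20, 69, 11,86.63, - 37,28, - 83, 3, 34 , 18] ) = [ - 83, - 37,-20, - 14,3, 3,77/16, 61/9, 11, 18,20,28, 29.1,  34, 69 , 86.63]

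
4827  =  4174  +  653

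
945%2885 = 945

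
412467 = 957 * 431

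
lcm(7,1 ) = 7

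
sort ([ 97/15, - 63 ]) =[ - 63 , 97/15]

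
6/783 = 2/261  =  0.01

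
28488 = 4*7122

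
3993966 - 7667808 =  -3673842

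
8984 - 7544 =1440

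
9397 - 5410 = 3987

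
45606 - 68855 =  - 23249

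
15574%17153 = 15574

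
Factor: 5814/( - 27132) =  - 2^(- 1)*3^1*7^( - 1) = - 3/14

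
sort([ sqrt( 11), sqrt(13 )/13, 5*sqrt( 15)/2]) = [ sqrt(13 ) /13, sqrt( 11), 5*sqrt(15 )/2]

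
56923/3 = 18974 + 1/3 = 18974.33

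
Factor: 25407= 3^3*941^1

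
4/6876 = 1/1719 = 0.00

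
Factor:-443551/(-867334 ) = 2^( - 1 )*13^(-1) *33359^( - 1 ) * 443551^1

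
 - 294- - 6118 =5824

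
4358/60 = 2179/30 = 72.63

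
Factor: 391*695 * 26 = 7065370= 2^1*5^1*13^1*17^1*23^1  *  139^1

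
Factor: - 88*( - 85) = 2^3*5^1*11^1*17^1= 7480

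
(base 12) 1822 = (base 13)1427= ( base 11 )2202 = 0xB5A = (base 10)2906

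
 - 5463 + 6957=1494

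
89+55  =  144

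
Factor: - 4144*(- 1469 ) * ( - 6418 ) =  - 2^5*7^1 * 13^1*37^1 * 113^1*3209^1 = - 39069806048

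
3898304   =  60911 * 64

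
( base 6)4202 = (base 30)118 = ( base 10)938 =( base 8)1652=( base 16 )3aa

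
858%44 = 22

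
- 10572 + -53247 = -63819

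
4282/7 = 611 + 5/7  =  611.71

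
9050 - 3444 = 5606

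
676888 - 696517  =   - 19629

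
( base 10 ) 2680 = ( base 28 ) 3bk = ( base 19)781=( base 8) 5170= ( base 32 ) 2JO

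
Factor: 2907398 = 2^1*13^1*67^1*1669^1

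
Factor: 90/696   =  15/116 = 2^( - 2)*3^1*5^1*29^( - 1 )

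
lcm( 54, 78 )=702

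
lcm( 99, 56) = 5544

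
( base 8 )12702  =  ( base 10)5570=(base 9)7568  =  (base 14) 205C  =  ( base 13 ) 26c6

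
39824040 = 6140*6486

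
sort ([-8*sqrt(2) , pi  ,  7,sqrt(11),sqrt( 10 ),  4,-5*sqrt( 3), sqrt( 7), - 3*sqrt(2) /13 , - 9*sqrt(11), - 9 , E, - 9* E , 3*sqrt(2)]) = [  -  9 * sqrt(11),  -  9*E,- 8*sqrt( 2), - 9,  -  5*sqrt( 3) , - 3*sqrt ( 2 )/13, sqrt(7 ),  E,pi , sqrt(10 ), sqrt (11) , 4,3*sqrt(2 ), 7 ] 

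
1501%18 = 7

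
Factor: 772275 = 3^1*5^2*7^1*1471^1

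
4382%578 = 336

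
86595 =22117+64478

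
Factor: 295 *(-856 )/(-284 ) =2^1*5^1*59^1*71^ (  -  1)*107^1 = 63130/71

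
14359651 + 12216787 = 26576438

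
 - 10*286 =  - 2860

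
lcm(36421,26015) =182105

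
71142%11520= 2022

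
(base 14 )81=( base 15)78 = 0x71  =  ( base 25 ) 4d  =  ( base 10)113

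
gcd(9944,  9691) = 11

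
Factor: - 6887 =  - 71^1 * 97^1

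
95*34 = 3230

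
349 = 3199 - 2850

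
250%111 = 28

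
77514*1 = 77514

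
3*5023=15069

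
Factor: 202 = 2^1*101^1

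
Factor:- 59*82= - 2^1*41^1*59^1 =- 4838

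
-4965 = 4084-9049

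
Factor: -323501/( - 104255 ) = 5^(-1 )*29^ ( - 1 ) *47^1*719^(- 1 )*6883^1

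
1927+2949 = 4876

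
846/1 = 846 = 846.00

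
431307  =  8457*51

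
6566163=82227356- 75661193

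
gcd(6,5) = 1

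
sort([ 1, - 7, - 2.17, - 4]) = [ - 7, -4,-2.17, 1 ] 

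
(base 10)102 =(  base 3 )10210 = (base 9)123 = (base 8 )146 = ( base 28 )3i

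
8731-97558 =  - 88827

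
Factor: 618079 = 7^1*11^1*23^1*349^1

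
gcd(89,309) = 1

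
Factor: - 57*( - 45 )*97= 248805 =3^3*5^1 *19^1*97^1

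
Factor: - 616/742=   -  2^2*11^1 * 53^(  -  1) = - 44/53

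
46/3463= 46/3463 = 0.01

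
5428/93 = 58 + 34/93= 58.37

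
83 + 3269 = 3352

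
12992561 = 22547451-9554890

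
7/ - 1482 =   -  7/1482 = - 0.00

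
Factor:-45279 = -3^4 *13^1*43^1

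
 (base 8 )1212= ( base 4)22022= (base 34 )J4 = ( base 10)650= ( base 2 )1010001010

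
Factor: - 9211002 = - 2^1*3^1*37^1*41491^1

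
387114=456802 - 69688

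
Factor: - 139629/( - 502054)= 183/658 = 2^( - 1)*3^1*7^( - 1) * 47^( - 1 )*61^1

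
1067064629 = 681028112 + 386036517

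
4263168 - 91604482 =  - 87341314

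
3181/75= 42 + 31/75=42.41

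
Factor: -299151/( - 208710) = 43/30 = 2^( - 1)*3^(- 1 )*5^( - 1) * 43^1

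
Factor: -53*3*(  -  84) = 13356 = 2^2*3^2 * 7^1*53^1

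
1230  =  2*615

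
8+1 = 9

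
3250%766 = 186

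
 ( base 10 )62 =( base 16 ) 3E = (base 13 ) 4A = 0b111110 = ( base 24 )2E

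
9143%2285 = 3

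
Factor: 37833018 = 2^1 * 3^1*37^1 * 193^1*883^1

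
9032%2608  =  1208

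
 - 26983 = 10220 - 37203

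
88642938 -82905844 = 5737094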